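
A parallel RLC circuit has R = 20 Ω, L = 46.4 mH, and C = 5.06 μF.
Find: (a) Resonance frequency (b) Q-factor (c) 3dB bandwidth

Step 1 — Resonance: ω₀ = 1/√(LC) = 1/√(0.0464·5.06e-06) = 2064 rad/s.
Step 2 — f₀ = ω₀/(2π) = 328.5 Hz.
Step 3 — Parallel Q: Q = R/(ω₀L) = 20/(2064·0.0464) = 0.2089.
Step 4 — Bandwidth: Δω = ω₀/Q = 9881 rad/s; BW = Δω/(2π) = 1573 Hz.

(a) f₀ = 328.5 Hz  (b) Q = 0.2089  (c) BW = 1573 Hz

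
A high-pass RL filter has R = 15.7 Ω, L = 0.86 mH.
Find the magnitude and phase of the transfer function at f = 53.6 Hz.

Step 1 — Angular frequency: ω = 2π·53.6 = 336.8 rad/s.
Step 2 — Transfer function: H(jω) = jωL/(R + jωL).
Step 3 — Numerator jωL = j·0.2896; denominator R + jωL = 15.7 + j0.2896.
Step 4 — H = 0.0003402 + j0.01844.
Step 5 — Magnitude: |H| = 0.01844 (-34.7 dB); phase: φ = 88.9°.

|H| = 0.01844 (-34.7 dB), φ = 88.9°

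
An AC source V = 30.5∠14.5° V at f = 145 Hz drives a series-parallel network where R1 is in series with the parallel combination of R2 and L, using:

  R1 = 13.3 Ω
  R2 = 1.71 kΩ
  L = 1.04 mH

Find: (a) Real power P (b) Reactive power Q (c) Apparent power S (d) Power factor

Step 1 — Angular frequency: ω = 2π·f = 2π·145 = 911.1 rad/s.
Step 2 — Component impedances:
  R1: Z = R = 13.3 Ω
  R2: Z = R = 1710 Ω
  L: Z = jωL = j·911.1·0.00104 = 0 + j0.9475 Ω
Step 3 — Parallel branch: R2 || L = 1/(1/R2 + 1/L) = 0.000525 + j0.9475 Ω.
Step 4 — Series with R1: Z_total = R1 + (R2 || L) = 13.3 + j0.9475 Ω = 13.33∠4.1° Ω.
Step 5 — Source phasor: V = 30.5∠14.5° V = 29.53 + j7.637 V.
Step 6 — Current: I = V / Z = 2.25 + j0.4139 A = 2.287∠10.4° A.
Step 7 — Complex power: S = V·I* = 69.59 + j4.957 VA.
Step 8 — Real power: P = Re(S) = 69.59 W.
Step 9 — Reactive power: Q = Im(S) = 4.957 VAR.
Step 10 — Apparent power: |S| = 69.76 VA.
Step 11 — Power factor: PF = P/|S| = 0.9975 (lagging).

(a) P = 69.59 W  (b) Q = 4.957 VAR  (c) S = 69.76 VA  (d) PF = 0.9975 (lagging)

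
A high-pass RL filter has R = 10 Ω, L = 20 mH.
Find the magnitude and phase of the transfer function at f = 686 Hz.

Step 1 — Angular frequency: ω = 2π·686 = 4310 rad/s.
Step 2 — Transfer function: H(jω) = jωL/(R + jωL).
Step 3 — Numerator jωL = j·86.21; denominator R + jωL = 10 + j86.21.
Step 4 — H = 0.9867 + j0.1145.
Step 5 — Magnitude: |H| = 0.9933 (-0.1 dB); phase: φ = 6.6°.

|H| = 0.9933 (-0.1 dB), φ = 6.6°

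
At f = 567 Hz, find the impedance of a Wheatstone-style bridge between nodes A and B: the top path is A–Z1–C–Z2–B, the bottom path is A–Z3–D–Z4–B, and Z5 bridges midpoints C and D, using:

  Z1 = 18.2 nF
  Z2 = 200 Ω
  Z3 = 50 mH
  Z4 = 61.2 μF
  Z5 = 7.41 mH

Step 1 — Angular frequency: ω = 2π·f = 2π·567 = 3563 rad/s.
Step 2 — Component impedances:
  Z1: Z = 1/(jωC) = -j/(ω·C) = 0 - j1.542e+04 Ω
  Z2: Z = R = 200 Ω
  Z3: Z = jωL = j·3563·0.05 = 0 + j178.1 Ω
  Z4: Z = 1/(jωC) = -j/(ω·C) = 0 - j4.587 Ω
  Z5: Z = jωL = j·3563·0.00741 = 0 + j26.4 Ω
Step 3 — Bridge requires nodal analysis (the Z5 bridge couples midpoints C and D, so the two paths cannot be reduced to a simple series/parallel combination). Setting node B to ground and injecting 1 A at node A, the 3-node admittance system at A, C, D solves to V_A = Z_AB = 0.1184 + j175.6 Ω = 175.6∠90.0° Ω.

Z = 0.1184 + j175.6 Ω = 175.6∠90.0° Ω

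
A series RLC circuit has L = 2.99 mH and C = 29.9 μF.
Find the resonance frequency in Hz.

Step 1 — Resonance condition Im(Z)=0 gives ω₀ = 1/√(LC).
Step 2 — ω₀ = 1/√(0.00299·2.99e-05) = 3344 rad/s.
Step 3 — f₀ = ω₀/(2π) = 532.3 Hz.

f₀ = 532.3 Hz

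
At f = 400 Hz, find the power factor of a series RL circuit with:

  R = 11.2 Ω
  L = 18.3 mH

Step 1 — Angular frequency: ω = 2π·f = 2π·400 = 2513 rad/s.
Step 2 — Component impedances:
  R: Z = R = 11.2 Ω
  L: Z = jωL = j·2513·0.0183 = 0 + j45.99 Ω
Step 3 — Series combination: Z_total = R + L = 11.2 + j45.99 Ω = 47.34∠76.3° Ω.
Step 4 — Power factor: PF = cos(φ) = Re(Z)/|Z| = 11.2/47.34 = 0.2366.
Step 5 — Type: Im(Z) = 45.99 ⇒ lagging (phase φ = 76.3°).

PF = 0.2366 (lagging, φ = 76.3°)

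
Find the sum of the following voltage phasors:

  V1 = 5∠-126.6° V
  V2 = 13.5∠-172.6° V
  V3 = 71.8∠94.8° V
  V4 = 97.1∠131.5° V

Step 1 — Convert each phasor to rectangular form:
  V1 = 5·(cos(-126.6°) + j·sin(-126.6°)) = -2.981 - j4.014 V
  V2 = 13.5·(cos(-172.6°) + j·sin(-172.6°)) = -13.39 - j1.739 V
  V3 = 71.8·(cos(94.8°) + j·sin(94.8°)) = -6.008 + j71.55 V
  V4 = 97.1·(cos(131.5°) + j·sin(131.5°)) = -64.34 + j72.72 V
Step 2 — Sum components: V_total = -86.72 + j138.5 V.
Step 3 — Convert to polar: |V_total| = 163.4 V, ∠V_total = 122.0°.

V_total = 163.4∠122.0° V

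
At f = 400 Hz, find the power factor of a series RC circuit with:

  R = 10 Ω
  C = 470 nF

Step 1 — Angular frequency: ω = 2π·f = 2π·400 = 2513 rad/s.
Step 2 — Component impedances:
  R: Z = R = 10 Ω
  C: Z = 1/(jωC) = -j/(ω·C) = 0 - j846.6 Ω
Step 3 — Series combination: Z_total = R + C = 10 - j846.6 Ω = 846.6∠-89.3° Ω.
Step 4 — Power factor: PF = cos(φ) = Re(Z)/|Z| = 10/846.6 = 0.01181.
Step 5 — Type: Im(Z) = -846.6 ⇒ leading (phase φ = -89.3°).

PF = 0.01181 (leading, φ = -89.3°)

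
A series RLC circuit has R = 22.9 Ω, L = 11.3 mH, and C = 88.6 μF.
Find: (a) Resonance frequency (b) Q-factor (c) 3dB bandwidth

Step 1 — Resonance: ω₀ = 1/√(LC) = 1/√(0.0113·8.86e-05) = 999.4 rad/s.
Step 2 — f₀ = ω₀/(2π) = 159.1 Hz.
Step 3 — Series Q: Q = ω₀L/R = 999.4·0.0113/22.9 = 0.4932.
Step 4 — Bandwidth: Δω = ω₀/Q = 2027 rad/s; BW = Δω/(2π) = 322.5 Hz.

(a) f₀ = 159.1 Hz  (b) Q = 0.4932  (c) BW = 322.5 Hz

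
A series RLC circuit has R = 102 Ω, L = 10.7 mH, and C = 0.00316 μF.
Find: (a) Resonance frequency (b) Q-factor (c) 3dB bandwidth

Step 1 — Resonance: ω₀ = 1/√(LC) = 1/√(0.0107·3.16e-09) = 1.72e+05 rad/s.
Step 2 — f₀ = ω₀/(2π) = 2.737e+04 Hz.
Step 3 — Series Q: Q = ω₀L/R = 1.72e+05·0.0107/102 = 18.04.
Step 4 — Bandwidth: Δω = ω₀/Q = 9533 rad/s; BW = Δω/(2π) = 1517 Hz.

(a) f₀ = 2.737e+04 Hz  (b) Q = 18.04  (c) BW = 1517 Hz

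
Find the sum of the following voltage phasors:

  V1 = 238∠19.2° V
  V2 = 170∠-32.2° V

Step 1 — Convert each phasor to rectangular form:
  V1 = 238·(cos(19.2°) + j·sin(19.2°)) = 224.8 + j78.27 V
  V2 = 170·(cos(-32.2°) + j·sin(-32.2°)) = 143.9 - j90.59 V
Step 2 — Sum components: V_total = 368.6 - j12.32 V.
Step 3 — Convert to polar: |V_total| = 368.8 V, ∠V_total = -1.9°.

V_total = 368.8∠-1.9° V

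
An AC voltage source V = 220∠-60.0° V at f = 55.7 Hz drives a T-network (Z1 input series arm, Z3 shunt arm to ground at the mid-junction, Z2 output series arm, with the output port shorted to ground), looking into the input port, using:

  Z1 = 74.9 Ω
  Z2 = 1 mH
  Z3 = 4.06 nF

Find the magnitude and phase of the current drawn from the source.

Step 1 — Angular frequency: ω = 2π·f = 2π·55.7 = 350 rad/s.
Step 2 — Component impedances:
  Z1: Z = R = 74.9 Ω
  Z2: Z = jωL = j·350·0.001 = 0 + j0.35 Ω
  Z3: Z = 1/(jωC) = -j/(ω·C) = 0 - j7.038e+05 Ω
Step 3 — With the output port shorted to ground, the output series arm Z2 runs from the junction to ground; the shunt arm Z3 also runs from the junction to ground. They appear in parallel: Z3 || Z2 = 0 + j0.35 Ω.
Step 4 — Series with input arm Z1: Z_in = Z1 + (Z3 || Z2) = 74.9 + j0.35 Ω = 74.9∠0.3° Ω.
Step 5 — Source phasor: V = 220∠-60.0° V = 110 - j190.5 V.
Step 6 — Ohm's law: I = V / Z_total = (110 - j190.5) / (74.9 + j0.35) = 1.457 - j2.551 A.
Step 7 — Convert to polar: |I| = 2.937 A, ∠I = -60.3°.

I = 2.937∠-60.3° A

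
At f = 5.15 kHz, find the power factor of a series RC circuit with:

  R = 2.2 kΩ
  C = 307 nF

Step 1 — Angular frequency: ω = 2π·f = 2π·5150 = 3.236e+04 rad/s.
Step 2 — Component impedances:
  R: Z = R = 2200 Ω
  C: Z = 1/(jωC) = -j/(ω·C) = 0 - j100.7 Ω
Step 3 — Series combination: Z_total = R + C = 2200 - j100.7 Ω = 2202∠-2.6° Ω.
Step 4 — Power factor: PF = cos(φ) = Re(Z)/|Z| = 2200/2202.3 = 0.999.
Step 5 — Type: Im(Z) = -100.7 ⇒ leading (phase φ = -2.6°).

PF = 0.999 (leading, φ = -2.6°)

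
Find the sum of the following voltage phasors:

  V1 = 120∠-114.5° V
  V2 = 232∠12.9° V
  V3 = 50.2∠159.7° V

Step 1 — Convert each phasor to rectangular form:
  V1 = 120·(cos(-114.5°) + j·sin(-114.5°)) = -49.76 - j109.2 V
  V2 = 232·(cos(12.9°) + j·sin(12.9°)) = 226.1 + j51.79 V
  V3 = 50.2·(cos(159.7°) + j·sin(159.7°)) = -47.08 + j17.42 V
Step 2 — Sum components: V_total = 129.3 - j39.99 V.
Step 3 — Convert to polar: |V_total| = 135.3 V, ∠V_total = -17.2°.

V_total = 135.3∠-17.2° V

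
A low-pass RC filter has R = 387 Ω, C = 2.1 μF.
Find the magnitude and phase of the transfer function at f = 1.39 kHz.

Step 1 — Angular frequency: ω = 2π·1390 = 8734 rad/s.
Step 2 — Transfer function: H(jω) = 1/(1 + jωRC).
Step 3 — Denominator: 1 + jωRC = 1 + j·8734·387·2.1e-06 = 1 + j7.098.
Step 4 — H = 0.01946 - j0.1381.
Step 5 — Magnitude: |H| = 0.1395 (-17.1 dB); phase: φ = -82.0°.

|H| = 0.1395 (-17.1 dB), φ = -82.0°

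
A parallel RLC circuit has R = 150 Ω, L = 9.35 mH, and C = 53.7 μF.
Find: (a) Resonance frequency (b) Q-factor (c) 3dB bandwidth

Step 1 — Resonance: ω₀ = 1/√(LC) = 1/√(0.00935·5.37e-05) = 1411 rad/s.
Step 2 — f₀ = ω₀/(2π) = 224.6 Hz.
Step 3 — Parallel Q: Q = R/(ω₀L) = 150/(1411·0.00935) = 11.37.
Step 4 — Bandwidth: Δω = ω₀/Q = 124.1 rad/s; BW = Δω/(2π) = 19.76 Hz.

(a) f₀ = 224.6 Hz  (b) Q = 11.37  (c) BW = 19.76 Hz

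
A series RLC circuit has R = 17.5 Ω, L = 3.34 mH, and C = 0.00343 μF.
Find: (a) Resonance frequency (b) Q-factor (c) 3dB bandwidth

Step 1 — Resonance: ω₀ = 1/√(LC) = 1/√(0.00334·3.43e-09) = 2.954e+05 rad/s.
Step 2 — f₀ = ω₀/(2π) = 4.702e+04 Hz.
Step 3 — Series Q: Q = ω₀L/R = 2.954e+05·0.00334/17.5 = 56.39.
Step 4 — Bandwidth: Δω = ω₀/Q = 5240 rad/s; BW = Δω/(2π) = 833.9 Hz.

(a) f₀ = 4.702e+04 Hz  (b) Q = 56.39  (c) BW = 833.9 Hz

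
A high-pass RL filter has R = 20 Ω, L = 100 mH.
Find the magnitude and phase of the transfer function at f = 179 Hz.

Step 1 — Angular frequency: ω = 2π·179 = 1125 rad/s.
Step 2 — Transfer function: H(jω) = jωL/(R + jωL).
Step 3 — Numerator jωL = j·112.5; denominator R + jωL = 20 + j112.5.
Step 4 — H = 0.9693 + j0.1724.
Step 5 — Magnitude: |H| = 0.9846 (-0.1 dB); phase: φ = 10.1°.

|H| = 0.9846 (-0.1 dB), φ = 10.1°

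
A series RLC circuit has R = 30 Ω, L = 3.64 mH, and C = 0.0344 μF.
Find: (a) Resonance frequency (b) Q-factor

Step 1 — Resonance condition Im(Z)=0 gives ω₀ = 1/√(LC).
Step 2 — ω₀ = 1/√(0.00364·3.44e-08) = 8.937e+04 rad/s.
Step 3 — f₀ = ω₀/(2π) = 1.422e+04 Hz.
Step 4 — Series Q: Q = ω₀L/R = 8.937e+04·0.00364/30 = 10.84.

(a) f₀ = 1.422e+04 Hz  (b) Q = 10.84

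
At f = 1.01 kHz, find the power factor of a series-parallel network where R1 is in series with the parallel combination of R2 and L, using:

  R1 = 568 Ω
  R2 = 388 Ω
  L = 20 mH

Step 1 — Angular frequency: ω = 2π·f = 2π·1010 = 6346 rad/s.
Step 2 — Component impedances:
  R1: Z = R = 568 Ω
  R2: Z = R = 388 Ω
  L: Z = jωL = j·6346·0.02 = 0 + j126.9 Ω
Step 3 — Parallel branch: R2 || L = 1/(1/R2 + 1/L) = 37.5 + j114.7 Ω.
Step 4 — Series with R1: Z_total = R1 + (R2 || L) = 605.5 + j114.7 Ω = 616.3∠10.7° Ω.
Step 5 — Power factor: PF = cos(φ) = Re(Z)/|Z| = 605.5/616.3 = 0.9825.
Step 6 — Type: Im(Z) = 114.7 ⇒ lagging (phase φ = 10.7°).

PF = 0.9825 (lagging, φ = 10.7°)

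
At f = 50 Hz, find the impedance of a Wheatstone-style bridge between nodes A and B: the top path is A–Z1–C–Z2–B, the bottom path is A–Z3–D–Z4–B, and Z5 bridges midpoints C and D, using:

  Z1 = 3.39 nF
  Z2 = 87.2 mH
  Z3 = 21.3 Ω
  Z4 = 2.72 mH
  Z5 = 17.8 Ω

Step 1 — Angular frequency: ω = 2π·f = 2π·50 = 314.2 rad/s.
Step 2 — Component impedances:
  Z1: Z = 1/(jωC) = -j/(ω·C) = 0 - j9.39e+05 Ω
  Z2: Z = jωL = j·314.2·0.0872 = 0 + j27.39 Ω
  Z3: Z = R = 21.3 Ω
  Z4: Z = jωL = j·314.2·0.00272 = 0 + j0.8545 Ω
  Z5: Z = R = 17.8 Ω
Step 3 — Bridge requires nodal analysis (the Z5 bridge couples midpoints C and D, so the two paths cannot be reduced to a simple series/parallel combination). Setting node B to ground and injecting 1 A at node A, the 3-node admittance system at A, C, D solves to V_A = Z_AB = 21.31 + j0.8355 Ω = 21.33∠2.2° Ω.

Z = 21.31 + j0.8355 Ω = 21.33∠2.2° Ω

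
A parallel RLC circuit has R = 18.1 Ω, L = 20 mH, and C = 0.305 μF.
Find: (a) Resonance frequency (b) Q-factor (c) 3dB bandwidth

Step 1 — Resonance: ω₀ = 1/√(LC) = 1/√(0.02·3.05e-07) = 1.28e+04 rad/s.
Step 2 — f₀ = ω₀/(2π) = 2038 Hz.
Step 3 — Parallel Q: Q = R/(ω₀L) = 18.1/(1.28e+04·0.02) = 0.07068.
Step 4 — Bandwidth: Δω = ω₀/Q = 1.811e+05 rad/s; BW = Δω/(2π) = 2.883e+04 Hz.

(a) f₀ = 2038 Hz  (b) Q = 0.07068  (c) BW = 2.883e+04 Hz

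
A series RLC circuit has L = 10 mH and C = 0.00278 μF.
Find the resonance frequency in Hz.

Step 1 — Resonance condition Im(Z)=0 gives ω₀ = 1/√(LC).
Step 2 — ω₀ = 1/√(0.01·2.78e-09) = 1.897e+05 rad/s.
Step 3 — f₀ = ω₀/(2π) = 3.019e+04 Hz.

f₀ = 3.019e+04 Hz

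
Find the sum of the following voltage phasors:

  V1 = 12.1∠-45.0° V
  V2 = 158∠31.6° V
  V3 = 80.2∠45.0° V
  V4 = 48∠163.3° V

Step 1 — Convert each phasor to rectangular form:
  V1 = 12.1·(cos(-45.0°) + j·sin(-45.0°)) = 8.556 - j8.556 V
  V2 = 158·(cos(31.6°) + j·sin(31.6°)) = 134.6 + j82.79 V
  V3 = 80.2·(cos(45.0°) + j·sin(45.0°)) = 56.71 + j56.71 V
  V4 = 48·(cos(163.3°) + j·sin(163.3°)) = -45.98 + j13.79 V
Step 2 — Sum components: V_total = 153.9 + j144.7 V.
Step 3 — Convert to polar: |V_total| = 211.2 V, ∠V_total = 43.2°.

V_total = 211.2∠43.2° V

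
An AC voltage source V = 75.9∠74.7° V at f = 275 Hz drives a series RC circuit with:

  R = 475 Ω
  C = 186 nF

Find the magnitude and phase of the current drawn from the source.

Step 1 — Angular frequency: ω = 2π·f = 2π·275 = 1728 rad/s.
Step 2 — Component impedances:
  R: Z = R = 475 Ω
  C: Z = 1/(jωC) = -j/(ω·C) = 0 - j3112 Ω
Step 3 — Series combination: Z_total = R + C = 475 - j3112 Ω = 3148∠-81.3° Ω.
Step 4 — Source phasor: V = 75.9∠74.7° V = 20.03 + j73.21 V.
Step 5 — Ohm's law: I = V / Z_total = (20.03 + j73.21) / (475 - j3112) = -0.02203 + j0.0098 A.
Step 6 — Convert to polar: |I| = 0.02411 A, ∠I = 156.0°.

I = 0.02411∠156.0° A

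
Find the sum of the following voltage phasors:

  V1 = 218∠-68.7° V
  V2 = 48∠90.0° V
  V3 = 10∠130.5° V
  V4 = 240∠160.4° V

Step 1 — Convert each phasor to rectangular form:
  V1 = 218·(cos(-68.7°) + j·sin(-68.7°)) = 79.19 - j203.1 V
  V2 = 48·(cos(90.0°) + j·sin(90.0°)) = 0 + j48 V
  V3 = 10·(cos(130.5°) + j·sin(130.5°)) = -6.494 + j7.604 V
  V4 = 240·(cos(160.4°) + j·sin(160.4°)) = -226.1 + j80.51 V
Step 2 — Sum components: V_total = -153.4 - j67 V.
Step 3 — Convert to polar: |V_total| = 167.4 V, ∠V_total = -156.4°.

V_total = 167.4∠-156.4° V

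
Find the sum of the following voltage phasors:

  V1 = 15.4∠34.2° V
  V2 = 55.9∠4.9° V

Step 1 — Convert each phasor to rectangular form:
  V1 = 15.4·(cos(34.2°) + j·sin(34.2°)) = 12.74 + j8.656 V
  V2 = 55.9·(cos(4.9°) + j·sin(4.9°)) = 55.7 + j4.775 V
Step 2 — Sum components: V_total = 68.43 + j13.43 V.
Step 3 — Convert to polar: |V_total| = 69.74 V, ∠V_total = 11.1°.

V_total = 69.74∠11.1° V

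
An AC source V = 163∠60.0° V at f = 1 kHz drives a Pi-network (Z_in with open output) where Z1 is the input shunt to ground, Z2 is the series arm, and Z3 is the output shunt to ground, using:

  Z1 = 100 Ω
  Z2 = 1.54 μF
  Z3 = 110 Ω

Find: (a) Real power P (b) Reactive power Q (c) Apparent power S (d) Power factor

Step 1 — Angular frequency: ω = 2π·f = 2π·1000 = 6283 rad/s.
Step 2 — Component impedances:
  Z1: Z = R = 100 Ω
  Z2: Z = 1/(jωC) = -j/(ω·C) = 0 - j103.3 Ω
  Z3: Z = R = 110 Ω
Step 3 — With open output, the series arm Z2 and the output shunt Z3 appear in series to ground: Z2 + Z3 = 110 - j103.3 Ω.
Step 4 — Parallel with input shunt Z1: Z_in = Z1 || (Z2 + Z3) = 61.67 - j18.87 Ω = 64.49∠-17.0° Ω.
Step 5 — Source phasor: V = 163∠60.0° V = 81.5 + j141.2 V.
Step 6 — Current: I = V / Z = 0.5681 + j2.463 A = 2.528∠77.0° A.
Step 7 — Complex power: S = V·I* = 394 - j120.5 VA.
Step 8 — Real power: P = Re(S) = 394 W.
Step 9 — Reactive power: Q = Im(S) = -120.5 VAR.
Step 10 — Apparent power: |S| = 412 VA.
Step 11 — Power factor: PF = P/|S| = 0.9562 (leading).

(a) P = 394 W  (b) Q = -120.5 VAR  (c) S = 412 VA  (d) PF = 0.9562 (leading)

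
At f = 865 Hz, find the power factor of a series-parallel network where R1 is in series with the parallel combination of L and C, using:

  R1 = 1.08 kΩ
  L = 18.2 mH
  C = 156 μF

Step 1 — Angular frequency: ω = 2π·f = 2π·865 = 5435 rad/s.
Step 2 — Component impedances:
  R1: Z = R = 1080 Ω
  L: Z = jωL = j·5435·0.0182 = 0 + j98.92 Ω
  C: Z = 1/(jωC) = -j/(ω·C) = 0 - j1.179 Ω
Step 3 — Parallel branch: L || C = 1/(1/L + 1/C) = 0 - j1.194 Ω.
Step 4 — Series with R1: Z_total = R1 + (L || C) = 1080 - j1.194 Ω = 1080∠-0.1° Ω.
Step 5 — Power factor: PF = cos(φ) = Re(Z)/|Z| = 1080/1080 = 1.
Step 6 — Type: Im(Z) = -1.194 ⇒ leading (phase φ = -0.1°).

PF = 1 (leading, φ = -0.1°)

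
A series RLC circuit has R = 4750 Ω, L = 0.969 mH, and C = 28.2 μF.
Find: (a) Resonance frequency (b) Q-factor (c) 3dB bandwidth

Step 1 — Resonance: ω₀ = 1/√(LC) = 1/√(0.000969·2.82e-05) = 6049 rad/s.
Step 2 — f₀ = ω₀/(2π) = 962.8 Hz.
Step 3 — Series Q: Q = ω₀L/R = 6049·0.000969/4750 = 0.001234.
Step 4 — Bandwidth: Δω = ω₀/Q = 4.902e+06 rad/s; BW = Δω/(2π) = 7.802e+05 Hz.

(a) f₀ = 962.8 Hz  (b) Q = 0.001234  (c) BW = 7.802e+05 Hz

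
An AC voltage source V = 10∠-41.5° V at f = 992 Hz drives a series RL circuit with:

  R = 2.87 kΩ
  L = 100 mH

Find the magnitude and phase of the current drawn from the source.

Step 1 — Angular frequency: ω = 2π·f = 2π·992 = 6233 rad/s.
Step 2 — Component impedances:
  R: Z = R = 2870 Ω
  L: Z = jωL = j·6233·0.1 = 0 + j623.3 Ω
Step 3 — Series combination: Z_total = R + L = 2870 + j623.3 Ω = 2937∠12.3° Ω.
Step 4 — Source phasor: V = 10∠-41.5° V = 7.49 - j6.626 V.
Step 5 — Ohm's law: I = V / Z_total = (7.49 - j6.626) / (2870 + j623.3) = 0.002013 - j0.002746 A.
Step 6 — Convert to polar: |I| = 0.003405 A, ∠I = -53.8°.

I = 0.003405∠-53.8° A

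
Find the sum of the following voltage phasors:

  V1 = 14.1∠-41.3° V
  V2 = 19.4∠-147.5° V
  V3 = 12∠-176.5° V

Step 1 — Convert each phasor to rectangular form:
  V1 = 14.1·(cos(-41.3°) + j·sin(-41.3°)) = 10.59 - j9.306 V
  V2 = 19.4·(cos(-147.5°) + j·sin(-147.5°)) = -16.36 - j10.42 V
  V3 = 12·(cos(-176.5°) + j·sin(-176.5°)) = -11.98 - j0.7326 V
Step 2 — Sum components: V_total = -17.75 - j20.46 V.
Step 3 — Convert to polar: |V_total| = 27.09 V, ∠V_total = -130.9°.

V_total = 27.09∠-130.9° V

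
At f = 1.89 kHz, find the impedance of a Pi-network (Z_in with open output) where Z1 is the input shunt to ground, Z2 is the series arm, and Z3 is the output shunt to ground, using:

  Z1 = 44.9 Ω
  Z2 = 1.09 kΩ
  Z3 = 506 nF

Step 1 — Angular frequency: ω = 2π·f = 2π·1890 = 1.188e+04 rad/s.
Step 2 — Component impedances:
  Z1: Z = R = 44.9 Ω
  Z2: Z = R = 1090 Ω
  Z3: Z = 1/(jωC) = -j/(ω·C) = 0 - j166.4 Ω
Step 3 — With open output, the series arm Z2 and the output shunt Z3 appear in series to ground: Z2 + Z3 = 1090 - j166.4 Ω.
Step 4 — Parallel with input shunt Z1: Z_in = Z1 || (Z2 + Z3) = 43.16 - j0.255 Ω = 43.16∠-0.3° Ω.

Z = 43.16 - j0.255 Ω = 43.16∠-0.3° Ω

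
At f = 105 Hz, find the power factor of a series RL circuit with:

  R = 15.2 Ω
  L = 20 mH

Step 1 — Angular frequency: ω = 2π·f = 2π·105 = 659.7 rad/s.
Step 2 — Component impedances:
  R: Z = R = 15.2 Ω
  L: Z = jωL = j·659.7·0.02 = 0 + j13.19 Ω
Step 3 — Series combination: Z_total = R + L = 15.2 + j13.19 Ω = 20.13∠41.0° Ω.
Step 4 — Power factor: PF = cos(φ) = Re(Z)/|Z| = 15.2/20.128 = 0.7552.
Step 5 — Type: Im(Z) = 13.19 ⇒ lagging (phase φ = 41.0°).

PF = 0.7552 (lagging, φ = 41.0°)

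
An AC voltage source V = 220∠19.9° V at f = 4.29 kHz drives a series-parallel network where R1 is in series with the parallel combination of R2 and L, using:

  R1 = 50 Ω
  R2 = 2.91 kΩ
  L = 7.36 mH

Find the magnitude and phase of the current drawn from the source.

Step 1 — Angular frequency: ω = 2π·f = 2π·4290 = 2.695e+04 rad/s.
Step 2 — Component impedances:
  R1: Z = R = 50 Ω
  R2: Z = R = 2910 Ω
  L: Z = jωL = j·2.695e+04·0.00736 = 0 + j198.4 Ω
Step 3 — Parallel branch: R2 || L = 1/(1/R2 + 1/L) = 13.46 + j197.5 Ω.
Step 4 — Series with R1: Z_total = R1 + (R2 || L) = 63.46 + j197.5 Ω = 207.4∠72.2° Ω.
Step 5 — Source phasor: V = 220∠19.9° V = 206.9 + j74.88 V.
Step 6 — Ohm's law: I = V / Z_total = (206.9 + j74.88) / (63.46 + j197.5) = 0.6489 - j0.839 A.
Step 7 — Convert to polar: |I| = 1.061 A, ∠I = -52.3°.

I = 1.061∠-52.3° A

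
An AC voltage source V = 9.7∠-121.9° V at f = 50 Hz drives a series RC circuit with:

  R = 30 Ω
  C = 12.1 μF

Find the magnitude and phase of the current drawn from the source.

Step 1 — Angular frequency: ω = 2π·f = 2π·50 = 314.2 rad/s.
Step 2 — Component impedances:
  R: Z = R = 30 Ω
  C: Z = 1/(jωC) = -j/(ω·C) = 0 - j263.1 Ω
Step 3 — Series combination: Z_total = R + C = 30 - j263.1 Ω = 264.8∠-83.5° Ω.
Step 4 — Source phasor: V = 9.7∠-121.9° V = -5.126 - j8.235 V.
Step 5 — Ohm's law: I = V / Z_total = (-5.126 - j8.235) / (30 - j263.1) = 0.02871 - j0.02276 A.
Step 6 — Convert to polar: |I| = 0.03664 A, ∠I = -38.4°.

I = 0.03664∠-38.4° A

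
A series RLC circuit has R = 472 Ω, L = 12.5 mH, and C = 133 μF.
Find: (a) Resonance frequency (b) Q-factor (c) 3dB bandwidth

Step 1 — Resonance: ω₀ = 1/√(LC) = 1/√(0.0125·0.000133) = 775.6 rad/s.
Step 2 — f₀ = ω₀/(2π) = 123.4 Hz.
Step 3 — Series Q: Q = ω₀L/R = 775.6·0.0125/472 = 0.02054.
Step 4 — Bandwidth: Δω = ω₀/Q = 3.776e+04 rad/s; BW = Δω/(2π) = 6010 Hz.

(a) f₀ = 123.4 Hz  (b) Q = 0.02054  (c) BW = 6010 Hz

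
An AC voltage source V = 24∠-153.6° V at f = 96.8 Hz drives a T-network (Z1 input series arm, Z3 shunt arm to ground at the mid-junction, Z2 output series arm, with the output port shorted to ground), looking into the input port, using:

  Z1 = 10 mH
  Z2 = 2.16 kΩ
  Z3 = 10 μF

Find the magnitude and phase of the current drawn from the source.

Step 1 — Angular frequency: ω = 2π·f = 2π·96.8 = 608.2 rad/s.
Step 2 — Component impedances:
  Z1: Z = jωL = j·608.2·0.01 = 0 + j6.082 Ω
  Z2: Z = R = 2160 Ω
  Z3: Z = 1/(jωC) = -j/(ω·C) = 0 - j164.4 Ω
Step 3 — With the output port shorted to ground, the output series arm Z2 runs from the junction to ground; the shunt arm Z3 also runs from the junction to ground. They appear in parallel: Z3 || Z2 = 12.44 - j163.5 Ω.
Step 4 — Series with input arm Z1: Z_in = Z1 + (Z3 || Z2) = 12.44 - j157.4 Ω = 157.9∠-85.5° Ω.
Step 5 — Source phasor: V = 24∠-153.6° V = -21.5 - j10.67 V.
Step 6 — Ohm's law: I = V / Z_total = (-21.5 - j10.67) / (12.44 - j157.4) = 0.05665 - j0.1411 A.
Step 7 — Convert to polar: |I| = 0.152 A, ∠I = -68.1°.

I = 0.152∠-68.1° A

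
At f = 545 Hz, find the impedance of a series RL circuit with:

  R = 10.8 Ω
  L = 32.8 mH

Step 1 — Angular frequency: ω = 2π·f = 2π·545 = 3424 rad/s.
Step 2 — Component impedances:
  R: Z = R = 10.8 Ω
  L: Z = jωL = j·3424·0.0328 = 0 + j112.3 Ω
Step 3 — Series combination: Z_total = R + L = 10.8 + j112.3 Ω = 112.8∠84.5° Ω.

Z = 10.8 + j112.3 Ω = 112.8∠84.5° Ω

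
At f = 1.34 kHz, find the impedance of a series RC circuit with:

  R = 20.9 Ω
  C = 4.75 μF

Step 1 — Angular frequency: ω = 2π·f = 2π·1340 = 8419 rad/s.
Step 2 — Component impedances:
  R: Z = R = 20.9 Ω
  C: Z = 1/(jωC) = -j/(ω·C) = 0 - j25 Ω
Step 3 — Series combination: Z_total = R + C = 20.9 - j25 Ω = 32.59∠-50.1° Ω.

Z = 20.9 - j25 Ω = 32.59∠-50.1° Ω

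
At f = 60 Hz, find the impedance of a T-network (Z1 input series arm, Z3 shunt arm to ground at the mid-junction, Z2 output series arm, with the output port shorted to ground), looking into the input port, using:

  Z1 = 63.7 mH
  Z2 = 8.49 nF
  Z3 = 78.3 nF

Step 1 — Angular frequency: ω = 2π·f = 2π·60 = 377 rad/s.
Step 2 — Component impedances:
  Z1: Z = jωL = j·377·0.0637 = 0 + j24.01 Ω
  Z2: Z = 1/(jωC) = -j/(ω·C) = 0 - j3.124e+05 Ω
  Z3: Z = 1/(jωC) = -j/(ω·C) = 0 - j3.388e+04 Ω
Step 3 — With the output port shorted to ground, the output series arm Z2 runs from the junction to ground; the shunt arm Z3 also runs from the junction to ground. They appear in parallel: Z3 || Z2 = 0 - j3.056e+04 Ω.
Step 4 — Series with input arm Z1: Z_in = Z1 + (Z3 || Z2) = 0 - j3.054e+04 Ω = 3.054e+04∠-90.0° Ω.

Z = 0 - j3.054e+04 Ω = 3.054e+04∠-90.0° Ω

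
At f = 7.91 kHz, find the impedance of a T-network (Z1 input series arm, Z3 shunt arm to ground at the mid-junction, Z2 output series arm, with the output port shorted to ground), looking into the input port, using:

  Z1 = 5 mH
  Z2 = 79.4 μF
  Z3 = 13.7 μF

Step 1 — Angular frequency: ω = 2π·f = 2π·7910 = 4.97e+04 rad/s.
Step 2 — Component impedances:
  Z1: Z = jωL = j·4.97e+04·0.005 = 0 + j248.5 Ω
  Z2: Z = 1/(jωC) = -j/(ω·C) = 0 - j0.2534 Ω
  Z3: Z = 1/(jωC) = -j/(ω·C) = 0 - j1.469 Ω
Step 3 — With the output port shorted to ground, the output series arm Z2 runs from the junction to ground; the shunt arm Z3 also runs from the junction to ground. They appear in parallel: Z3 || Z2 = 0 - j0.2161 Ω.
Step 4 — Series with input arm Z1: Z_in = Z1 + (Z3 || Z2) = 0 + j248.3 Ω = 248.3∠90.0° Ω.

Z = 0 + j248.3 Ω = 248.3∠90.0° Ω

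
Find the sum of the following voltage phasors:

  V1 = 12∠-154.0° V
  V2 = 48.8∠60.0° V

Step 1 — Convert each phasor to rectangular form:
  V1 = 12·(cos(-154.0°) + j·sin(-154.0°)) = -10.79 - j5.26 V
  V2 = 48.8·(cos(60.0°) + j·sin(60.0°)) = 24.4 + j42.26 V
Step 2 — Sum components: V_total = 13.61 + j37 V.
Step 3 — Convert to polar: |V_total| = 39.43 V, ∠V_total = 69.8°.

V_total = 39.43∠69.8° V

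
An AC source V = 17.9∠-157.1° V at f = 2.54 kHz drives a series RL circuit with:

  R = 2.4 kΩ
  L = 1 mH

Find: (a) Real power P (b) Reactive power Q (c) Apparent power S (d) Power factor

Step 1 — Angular frequency: ω = 2π·f = 2π·2540 = 1.596e+04 rad/s.
Step 2 — Component impedances:
  R: Z = R = 2400 Ω
  L: Z = jωL = j·1.596e+04·0.001 = 0 + j15.96 Ω
Step 3 — Series combination: Z_total = R + L = 2400 + j15.96 Ω = 2400∠0.4° Ω.
Step 4 — Source phasor: V = 17.9∠-157.1° V = -16.49 - j6.965 V.
Step 5 — Current: I = V / Z = -0.00689 - j0.002856 A = 0.007458∠-157.5° A.
Step 6 — Complex power: S = V·I* = 0.1335 + j0.0008877 VA.
Step 7 — Real power: P = Re(S) = 0.1335 W.
Step 8 — Reactive power: Q = Im(S) = 0.0008877 VAR.
Step 9 — Apparent power: |S| = 0.1335 VA.
Step 10 — Power factor: PF = P/|S| = 1 (lagging).

(a) P = 0.1335 W  (b) Q = 0.0008877 VAR  (c) S = 0.1335 VA  (d) PF = 1 (lagging)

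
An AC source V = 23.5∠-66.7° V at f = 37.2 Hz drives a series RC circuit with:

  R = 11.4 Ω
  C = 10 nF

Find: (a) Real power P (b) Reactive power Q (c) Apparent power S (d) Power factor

Step 1 — Angular frequency: ω = 2π·f = 2π·37.2 = 233.7 rad/s.
Step 2 — Component impedances:
  R: Z = R = 11.4 Ω
  C: Z = 1/(jωC) = -j/(ω·C) = 0 - j4.278e+05 Ω
Step 3 — Series combination: Z_total = R + C = 11.4 - j4.278e+05 Ω = 4.278e+05∠-90.0° Ω.
Step 4 — Source phasor: V = 23.5∠-66.7° V = 9.295 - j21.58 V.
Step 5 — Current: I = V / Z = 5.045e-05 + j2.173e-05 A = 5.493e-05∠23.3° A.
Step 6 — Complex power: S = V·I* = 3.439e-08 - j0.001291 VA.
Step 7 — Real power: P = Re(S) = 3.439e-08 W.
Step 8 — Reactive power: Q = Im(S) = -0.001291 VAR.
Step 9 — Apparent power: |S| = 0.001291 VA.
Step 10 — Power factor: PF = P/|S| = 2.665e-05 (leading).

(a) P = 3.439e-08 W  (b) Q = -0.001291 VAR  (c) S = 0.001291 VA  (d) PF = 2.665e-05 (leading)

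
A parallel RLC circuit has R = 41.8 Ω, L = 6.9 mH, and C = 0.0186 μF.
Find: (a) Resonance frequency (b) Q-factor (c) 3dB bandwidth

Step 1 — Resonance: ω₀ = 1/√(LC) = 1/√(0.0069·1.86e-08) = 8.827e+04 rad/s.
Step 2 — f₀ = ω₀/(2π) = 1.405e+04 Hz.
Step 3 — Parallel Q: Q = R/(ω₀L) = 41.8/(8.827e+04·0.0069) = 0.06863.
Step 4 — Bandwidth: Δω = ω₀/Q = 1.286e+06 rad/s; BW = Δω/(2π) = 2.047e+05 Hz.

(a) f₀ = 1.405e+04 Hz  (b) Q = 0.06863  (c) BW = 2.047e+05 Hz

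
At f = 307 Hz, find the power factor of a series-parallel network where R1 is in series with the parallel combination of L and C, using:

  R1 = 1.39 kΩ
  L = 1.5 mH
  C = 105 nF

Step 1 — Angular frequency: ω = 2π·f = 2π·307 = 1929 rad/s.
Step 2 — Component impedances:
  R1: Z = R = 1390 Ω
  L: Z = jωL = j·1929·0.0015 = 0 + j2.893 Ω
  C: Z = 1/(jωC) = -j/(ω·C) = 0 - j4937 Ω
Step 3 — Parallel branch: L || C = 1/(1/L + 1/C) = 0 + j2.895 Ω.
Step 4 — Series with R1: Z_total = R1 + (L || C) = 1390 + j2.895 Ω = 1390∠0.1° Ω.
Step 5 — Power factor: PF = cos(φ) = Re(Z)/|Z| = 1390/1390 = 1.
Step 6 — Type: Im(Z) = 2.895 ⇒ lagging (phase φ = 0.1°).

PF = 1 (lagging, φ = 0.1°)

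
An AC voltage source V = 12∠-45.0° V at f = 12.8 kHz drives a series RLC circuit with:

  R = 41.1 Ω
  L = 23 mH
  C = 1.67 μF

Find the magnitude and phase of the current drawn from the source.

Step 1 — Angular frequency: ω = 2π·f = 2π·1.28e+04 = 8.042e+04 rad/s.
Step 2 — Component impedances:
  R: Z = R = 41.1 Ω
  L: Z = jωL = j·8.042e+04·0.023 = 0 + j1850 Ω
  C: Z = 1/(jωC) = -j/(ω·C) = 0 - j7.445 Ω
Step 3 — Series combination: Z_total = R + L + C = 41.1 + j1842 Ω = 1843∠88.7° Ω.
Step 4 — Source phasor: V = 12∠-45.0° V = 8.485 - j8.485 V.
Step 5 — Ohm's law: I = V / Z_total = (8.485 - j8.485) / (41.1 + j1842) = -0.004501 - j0.004706 A.
Step 6 — Convert to polar: |I| = 0.006512 A, ∠I = -133.7°.

I = 0.006512∠-133.7° A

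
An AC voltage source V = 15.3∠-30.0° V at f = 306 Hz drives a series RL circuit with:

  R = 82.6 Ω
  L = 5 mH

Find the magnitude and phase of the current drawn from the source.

Step 1 — Angular frequency: ω = 2π·f = 2π·306 = 1923 rad/s.
Step 2 — Component impedances:
  R: Z = R = 82.6 Ω
  L: Z = jωL = j·1923·0.005 = 0 + j9.613 Ω
Step 3 — Series combination: Z_total = R + L = 82.6 + j9.613 Ω = 83.16∠6.6° Ω.
Step 4 — Source phasor: V = 15.3∠-30.0° V = 13.25 - j7.65 V.
Step 5 — Ohm's law: I = V / Z_total = (13.25 - j7.65) / (82.6 + j9.613) = 0.1476 - j0.1098 A.
Step 6 — Convert to polar: |I| = 0.184 A, ∠I = -36.6°.

I = 0.184∠-36.6° A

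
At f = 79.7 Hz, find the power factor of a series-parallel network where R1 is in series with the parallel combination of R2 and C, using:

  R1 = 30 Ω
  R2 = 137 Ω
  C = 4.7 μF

Step 1 — Angular frequency: ω = 2π·f = 2π·79.7 = 500.8 rad/s.
Step 2 — Component impedances:
  R1: Z = R = 30 Ω
  R2: Z = R = 137 Ω
  C: Z = 1/(jωC) = -j/(ω·C) = 0 - j424.9 Ω
Step 3 — Parallel branch: R2 || C = 1/(1/R2 + 1/C) = 124.1 - j40.01 Ω.
Step 4 — Series with R1: Z_total = R1 + (R2 || C) = 154.1 - j40.01 Ω = 159.2∠-14.6° Ω.
Step 5 — Power factor: PF = cos(φ) = Re(Z)/|Z| = 154.1/159.21 = 0.9679.
Step 6 — Type: Im(Z) = -40.01 ⇒ leading (phase φ = -14.6°).

PF = 0.9679 (leading, φ = -14.6°)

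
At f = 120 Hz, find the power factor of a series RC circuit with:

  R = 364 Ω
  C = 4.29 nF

Step 1 — Angular frequency: ω = 2π·f = 2π·120 = 754 rad/s.
Step 2 — Component impedances:
  R: Z = R = 364 Ω
  C: Z = 1/(jωC) = -j/(ω·C) = 0 - j3.092e+05 Ω
Step 3 — Series combination: Z_total = R + C = 364 - j3.092e+05 Ω = 3.092e+05∠-89.9° Ω.
Step 4 — Power factor: PF = cos(φ) = Re(Z)/|Z| = 364/3.092e+05 = 0.001177.
Step 5 — Type: Im(Z) = -3.092e+05 ⇒ leading (phase φ = -89.9°).

PF = 0.001177 (leading, φ = -89.9°)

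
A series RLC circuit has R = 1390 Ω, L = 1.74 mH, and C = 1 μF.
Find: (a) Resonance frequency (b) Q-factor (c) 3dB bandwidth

Step 1 — Resonance condition Im(Z)=0 gives ω₀ = 1/√(LC).
Step 2 — ω₀ = 1/√(0.00174·1e-06) = 2.397e+04 rad/s.
Step 3 — f₀ = ω₀/(2π) = 3815 Hz.
Step 4 — Series Q: Q = ω₀L/R = 2.397e+04·0.00174/1390 = 0.03001.
Step 5 — 3dB bandwidth: Δω = ω₀/Q = 7.989e+05 rad/s; BW = Δω/(2π) = 1.271e+05 Hz.

(a) f₀ = 3815 Hz  (b) Q = 0.03001  (c) BW = 1.271e+05 Hz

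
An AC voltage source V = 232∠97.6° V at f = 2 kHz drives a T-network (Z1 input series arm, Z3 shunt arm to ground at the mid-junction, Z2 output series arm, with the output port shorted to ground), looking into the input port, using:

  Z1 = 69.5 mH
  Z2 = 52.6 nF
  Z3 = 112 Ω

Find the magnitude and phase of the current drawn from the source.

Step 1 — Angular frequency: ω = 2π·f = 2π·2000 = 1.257e+04 rad/s.
Step 2 — Component impedances:
  Z1: Z = jωL = j·1.257e+04·0.0695 = 0 + j873.4 Ω
  Z2: Z = 1/(jωC) = -j/(ω·C) = 0 - j1513 Ω
  Z3: Z = R = 112 Ω
Step 3 — With the output port shorted to ground, the output series arm Z2 runs from the junction to ground; the shunt arm Z3 also runs from the junction to ground. They appear in parallel: Z3 || Z2 = 111.4 - j8.246 Ω.
Step 4 — Series with input arm Z1: Z_in = Z1 + (Z3 || Z2) = 111.4 + j865.1 Ω = 872.3∠82.7° Ω.
Step 5 — Source phasor: V = 232∠97.6° V = -30.68 + j230 V.
Step 6 — Ohm's law: I = V / Z_total = (-30.68 + j230) / (111.4 + j865.1) = 0.257 + j0.06856 A.
Step 7 — Convert to polar: |I| = 0.266 A, ∠I = 14.9°.

I = 0.266∠14.9° A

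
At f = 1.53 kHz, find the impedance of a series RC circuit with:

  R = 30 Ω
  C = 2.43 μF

Step 1 — Angular frequency: ω = 2π·f = 2π·1530 = 9613 rad/s.
Step 2 — Component impedances:
  R: Z = R = 30 Ω
  C: Z = 1/(jωC) = -j/(ω·C) = 0 - j42.81 Ω
Step 3 — Series combination: Z_total = R + C = 30 - j42.81 Ω = 52.27∠-55.0° Ω.

Z = 30 - j42.81 Ω = 52.27∠-55.0° Ω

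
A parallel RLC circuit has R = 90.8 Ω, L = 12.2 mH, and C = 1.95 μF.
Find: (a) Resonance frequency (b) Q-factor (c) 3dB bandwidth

Step 1 — Resonance: ω₀ = 1/√(LC) = 1/√(0.0122·1.95e-06) = 6483 rad/s.
Step 2 — f₀ = ω₀/(2π) = 1032 Hz.
Step 3 — Parallel Q: Q = R/(ω₀L) = 90.8/(6483·0.0122) = 1.148.
Step 4 — Bandwidth: Δω = ω₀/Q = 5648 rad/s; BW = Δω/(2π) = 898.9 Hz.

(a) f₀ = 1032 Hz  (b) Q = 1.148  (c) BW = 898.9 Hz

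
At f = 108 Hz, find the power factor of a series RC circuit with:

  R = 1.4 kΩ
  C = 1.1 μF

Step 1 — Angular frequency: ω = 2π·f = 2π·108 = 678.6 rad/s.
Step 2 — Component impedances:
  R: Z = R = 1400 Ω
  C: Z = 1/(jωC) = -j/(ω·C) = 0 - j1340 Ω
Step 3 — Series combination: Z_total = R + C = 1400 - j1340 Ω = 1938∠-43.7° Ω.
Step 4 — Power factor: PF = cos(φ) = Re(Z)/|Z| = 1400/1937.7 = 0.7225.
Step 5 — Type: Im(Z) = -1340 ⇒ leading (phase φ = -43.7°).

PF = 0.7225 (leading, φ = -43.7°)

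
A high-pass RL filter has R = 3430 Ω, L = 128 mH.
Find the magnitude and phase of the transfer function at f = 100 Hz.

Step 1 — Angular frequency: ω = 2π·100 = 628.3 rad/s.
Step 2 — Transfer function: H(jω) = jωL/(R + jωL).
Step 3 — Numerator jωL = j·80.42; denominator R + jωL = 3430 + j80.42.
Step 4 — H = 0.0005495 + j0.02343.
Step 5 — Magnitude: |H| = 0.02344 (-32.6 dB); phase: φ = 88.7°.

|H| = 0.02344 (-32.6 dB), φ = 88.7°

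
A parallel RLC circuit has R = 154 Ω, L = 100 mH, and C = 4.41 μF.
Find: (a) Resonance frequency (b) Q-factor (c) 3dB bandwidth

Step 1 — Resonance: ω₀ = 1/√(LC) = 1/√(0.1·4.41e-06) = 1506 rad/s.
Step 2 — f₀ = ω₀/(2π) = 239.7 Hz.
Step 3 — Parallel Q: Q = R/(ω₀L) = 154/(1506·0.1) = 1.023.
Step 4 — Bandwidth: Δω = ω₀/Q = 1472 rad/s; BW = Δω/(2π) = 234.3 Hz.

(a) f₀ = 239.7 Hz  (b) Q = 1.023  (c) BW = 234.3 Hz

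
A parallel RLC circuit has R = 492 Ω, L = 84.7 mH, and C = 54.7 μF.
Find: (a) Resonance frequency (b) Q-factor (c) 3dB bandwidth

Step 1 — Resonance: ω₀ = 1/√(LC) = 1/√(0.0847·5.47e-05) = 464.6 rad/s.
Step 2 — f₀ = ω₀/(2π) = 73.94 Hz.
Step 3 — Parallel Q: Q = R/(ω₀L) = 492/(464.6·0.0847) = 12.5.
Step 4 — Bandwidth: Δω = ω₀/Q = 37.16 rad/s; BW = Δω/(2π) = 5.914 Hz.

(a) f₀ = 73.94 Hz  (b) Q = 12.5  (c) BW = 5.914 Hz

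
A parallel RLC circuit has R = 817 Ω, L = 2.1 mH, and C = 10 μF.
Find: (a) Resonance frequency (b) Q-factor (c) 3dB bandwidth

Step 1 — Resonance: ω₀ = 1/√(LC) = 1/√(0.0021·1e-05) = 6901 rad/s.
Step 2 — f₀ = ω₀/(2π) = 1098 Hz.
Step 3 — Parallel Q: Q = R/(ω₀L) = 817/(6901·0.0021) = 56.38.
Step 4 — Bandwidth: Δω = ω₀/Q = 122.4 rad/s; BW = Δω/(2π) = 19.48 Hz.

(a) f₀ = 1098 Hz  (b) Q = 56.38  (c) BW = 19.48 Hz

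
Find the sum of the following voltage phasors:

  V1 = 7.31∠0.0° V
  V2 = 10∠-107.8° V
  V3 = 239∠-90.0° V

Step 1 — Convert each phasor to rectangular form:
  V1 = 7.31·(cos(0.0°) + j·sin(0.0°)) = 7.31 V
  V2 = 10·(cos(-107.8°) + j·sin(-107.8°)) = -3.057 - j9.521 V
  V3 = 239·(cos(-90.0°) + j·sin(-90.0°)) = 0 - j239 V
Step 2 — Sum components: V_total = 4.253 - j248.5 V.
Step 3 — Convert to polar: |V_total| = 248.6 V, ∠V_total = -89.0°.

V_total = 248.6∠-89.0° V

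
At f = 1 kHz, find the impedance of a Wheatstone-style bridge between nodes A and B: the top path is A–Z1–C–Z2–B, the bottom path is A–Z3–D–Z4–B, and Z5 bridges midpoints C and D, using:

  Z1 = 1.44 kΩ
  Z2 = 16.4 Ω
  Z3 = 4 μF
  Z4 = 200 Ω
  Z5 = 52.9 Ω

Step 1 — Angular frequency: ω = 2π·f = 2π·1000 = 6283 rad/s.
Step 2 — Component impedances:
  Z1: Z = R = 1440 Ω
  Z2: Z = R = 16.4 Ω
  Z3: Z = 1/(jωC) = -j/(ω·C) = 0 - j39.79 Ω
  Z4: Z = R = 200 Ω
  Z5: Z = R = 52.9 Ω
Step 3 — Bridge requires nodal analysis (the Z5 bridge couples midpoints C and D, so the two paths cannot be reduced to a simple series/parallel combination). Setting node B to ground and injecting 1 A at node A, the 3-node admittance system at A, C, D solves to V_A = Z_AB = 51.44 - j37.68 Ω = 63.76∠-36.2° Ω.

Z = 51.44 - j37.68 Ω = 63.76∠-36.2° Ω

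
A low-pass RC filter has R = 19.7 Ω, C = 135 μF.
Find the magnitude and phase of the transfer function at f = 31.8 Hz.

Step 1 — Angular frequency: ω = 2π·31.8 = 199.8 rad/s.
Step 2 — Transfer function: H(jω) = 1/(1 + jωRC).
Step 3 — Denominator: 1 + jωRC = 1 + j·199.8·19.7·0.000135 = 1 + j0.5314.
Step 4 — H = 0.7798 - j0.4144.
Step 5 — Magnitude: |H| = 0.8831 (-1.1 dB); phase: φ = -28.0°.

|H| = 0.8831 (-1.1 dB), φ = -28.0°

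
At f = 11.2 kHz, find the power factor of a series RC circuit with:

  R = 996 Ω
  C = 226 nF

Step 1 — Angular frequency: ω = 2π·f = 2π·1.12e+04 = 7.037e+04 rad/s.
Step 2 — Component impedances:
  R: Z = R = 996 Ω
  C: Z = 1/(jωC) = -j/(ω·C) = 0 - j62.88 Ω
Step 3 — Series combination: Z_total = R + C = 996 - j62.88 Ω = 998∠-3.6° Ω.
Step 4 — Power factor: PF = cos(φ) = Re(Z)/|Z| = 996/998 = 0.998.
Step 5 — Type: Im(Z) = -62.88 ⇒ leading (phase φ = -3.6°).

PF = 0.998 (leading, φ = -3.6°)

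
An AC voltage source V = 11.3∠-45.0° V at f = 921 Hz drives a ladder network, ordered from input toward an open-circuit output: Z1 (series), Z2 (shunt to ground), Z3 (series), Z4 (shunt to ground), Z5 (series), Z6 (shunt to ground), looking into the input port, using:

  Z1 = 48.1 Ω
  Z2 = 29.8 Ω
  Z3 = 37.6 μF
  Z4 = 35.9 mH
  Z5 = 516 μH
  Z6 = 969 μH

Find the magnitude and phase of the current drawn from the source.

Step 1 — Angular frequency: ω = 2π·f = 2π·921 = 5787 rad/s.
Step 2 — Component impedances:
  Z1: Z = R = 48.1 Ω
  Z2: Z = R = 29.8 Ω
  Z3: Z = 1/(jωC) = -j/(ω·C) = 0 - j4.596 Ω
  Z4: Z = jωL = j·5787·0.0359 = 0 + j207.7 Ω
  Z5: Z = jωL = j·5787·0.000516 = 0 + j2.986 Ω
  Z6: Z = jωL = j·5787·0.000969 = 0 + j5.607 Ω
Step 3 — Ladder network (open output): work backward from the far end, alternating series and parallel combinations. Z_in = 48.54 + j3.602 Ω = 48.68∠4.2° Ω.
Step 4 — Source phasor: V = 11.3∠-45.0° V = 7.99 - j7.99 V.
Step 5 — Ohm's law: I = V / Z_total = (7.99 - j7.99) / (48.54 + j3.602) = 0.1516 - j0.1759 A.
Step 6 — Convert to polar: |I| = 0.2322 A, ∠I = -49.2°.

I = 0.2322∠-49.2° A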